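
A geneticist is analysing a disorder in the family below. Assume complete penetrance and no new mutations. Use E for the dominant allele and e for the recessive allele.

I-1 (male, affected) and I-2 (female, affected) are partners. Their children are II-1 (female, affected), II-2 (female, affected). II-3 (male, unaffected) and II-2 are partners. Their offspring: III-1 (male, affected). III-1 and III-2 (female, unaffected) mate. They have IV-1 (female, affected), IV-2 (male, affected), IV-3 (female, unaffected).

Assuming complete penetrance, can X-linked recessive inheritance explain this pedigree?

Yes

A consistent assignment under X-linked recessive exists: I-1 X^e Y, I-2 X^e X^e, II-1 X^e X^e, II-2 X^e X^e, II-3 X^E Y, III-1 X^e Y, III-2 X^E X^e, IV-1 X^e X^e, IV-2 X^e Y, IV-3 X^E X^e.
In this assignment every recorded phenotype matches its genotype and every non-founder's genotype is obtainable from its parents' genotypes, so the pedigree is consistent.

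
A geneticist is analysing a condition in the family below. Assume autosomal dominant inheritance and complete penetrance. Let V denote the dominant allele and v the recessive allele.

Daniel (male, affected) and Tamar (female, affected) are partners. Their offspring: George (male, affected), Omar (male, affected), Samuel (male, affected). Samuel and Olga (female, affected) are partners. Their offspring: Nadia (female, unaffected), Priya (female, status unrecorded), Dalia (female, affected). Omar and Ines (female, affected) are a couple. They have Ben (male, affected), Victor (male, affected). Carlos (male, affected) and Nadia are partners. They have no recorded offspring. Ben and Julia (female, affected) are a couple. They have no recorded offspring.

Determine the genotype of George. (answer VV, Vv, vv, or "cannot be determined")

cannot be determined

George's phenotype allows VV or Vv, and no parent or child forces a single allele at both positions; consistent genotype assignments exist with George as VV or Vv.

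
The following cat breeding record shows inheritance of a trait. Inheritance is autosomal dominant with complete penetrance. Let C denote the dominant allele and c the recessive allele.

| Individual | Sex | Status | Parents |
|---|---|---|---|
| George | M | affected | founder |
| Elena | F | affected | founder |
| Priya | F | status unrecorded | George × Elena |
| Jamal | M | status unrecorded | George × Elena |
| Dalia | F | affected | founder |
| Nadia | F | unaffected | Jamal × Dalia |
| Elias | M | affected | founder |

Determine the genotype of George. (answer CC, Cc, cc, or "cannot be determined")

George's phenotype allows CC or Cc, and no parent or child forces a single allele at both positions; consistent genotype assignments exist with George as CC or Cc.

cannot be determined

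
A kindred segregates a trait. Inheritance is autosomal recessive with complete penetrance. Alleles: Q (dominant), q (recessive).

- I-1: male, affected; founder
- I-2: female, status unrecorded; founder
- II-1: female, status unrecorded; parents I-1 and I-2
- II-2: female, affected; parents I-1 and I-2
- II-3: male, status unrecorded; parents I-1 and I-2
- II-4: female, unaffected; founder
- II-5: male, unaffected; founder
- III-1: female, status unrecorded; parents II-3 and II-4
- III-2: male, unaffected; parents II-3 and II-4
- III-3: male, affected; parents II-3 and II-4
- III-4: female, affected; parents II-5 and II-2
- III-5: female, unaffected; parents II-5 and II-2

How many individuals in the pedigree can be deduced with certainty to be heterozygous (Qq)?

Obligate heterozygotes: II-4 is unaffected so carries Q and passed q to III-3 (qq), so II-4 is Qq; II-5 is unaffected so carries Q and passed q to III-4 (qq), so II-5 is Qq; III-5 is unaffected so carries Q and received q from II-2 (qq), so III-5 is Qq.
Every other individual is either homozygous by phenotype or has at least one consistent homozygous assignment, so the count is 3.

3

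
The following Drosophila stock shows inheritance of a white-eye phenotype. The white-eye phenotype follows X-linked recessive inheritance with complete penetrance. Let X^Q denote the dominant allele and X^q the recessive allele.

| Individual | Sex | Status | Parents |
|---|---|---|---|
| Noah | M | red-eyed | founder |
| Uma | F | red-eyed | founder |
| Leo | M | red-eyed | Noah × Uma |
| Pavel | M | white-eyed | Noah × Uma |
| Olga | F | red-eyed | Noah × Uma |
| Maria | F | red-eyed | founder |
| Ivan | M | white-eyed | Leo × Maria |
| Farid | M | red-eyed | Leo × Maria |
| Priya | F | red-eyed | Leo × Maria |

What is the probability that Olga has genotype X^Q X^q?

1/2

Noah is red-eyed, so Noah is X^Q Y.
Uma is red-eyed so carries Q and passed q to Pavel (X^q Y), so Uma is X^Q X^q.
Their cross gives offspring ratios 1/2 X^Q X^Q : 1/2 X^Q X^q. Conditioning on Olga being red-eyed, P(X^Q X^q) = 1/2 / 1 = 1/2.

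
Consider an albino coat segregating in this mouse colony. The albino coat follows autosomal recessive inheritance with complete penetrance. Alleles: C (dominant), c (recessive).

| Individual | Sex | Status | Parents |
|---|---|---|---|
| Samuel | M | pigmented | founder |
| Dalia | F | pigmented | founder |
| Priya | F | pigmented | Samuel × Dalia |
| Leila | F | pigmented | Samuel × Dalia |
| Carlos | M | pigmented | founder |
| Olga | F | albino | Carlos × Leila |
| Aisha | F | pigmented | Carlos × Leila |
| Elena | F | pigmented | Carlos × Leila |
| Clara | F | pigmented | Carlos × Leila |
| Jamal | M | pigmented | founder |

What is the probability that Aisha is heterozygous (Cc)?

2/3

Carlos is pigmented so carries C and passed c to Olga (cc), so Carlos is Cc.
Leila is pigmented so carries C and passed c to Olga (cc), so Leila is Cc.
Their cross gives offspring ratios 1/4 CC : 1/2 Cc : 1/4 cc. Conditioning on Aisha being pigmented, P(Cc) = 1/2 / 3/4 = 2/3.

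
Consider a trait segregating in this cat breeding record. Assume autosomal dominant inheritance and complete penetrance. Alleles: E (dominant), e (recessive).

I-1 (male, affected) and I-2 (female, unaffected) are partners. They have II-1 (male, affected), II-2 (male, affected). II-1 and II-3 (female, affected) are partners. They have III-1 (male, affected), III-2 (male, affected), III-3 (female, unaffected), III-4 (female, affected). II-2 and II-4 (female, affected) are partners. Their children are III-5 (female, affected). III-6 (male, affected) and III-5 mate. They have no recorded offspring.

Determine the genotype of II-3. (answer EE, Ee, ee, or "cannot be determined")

Ee

From phenotype alone, II-3 is EE or Ee.
II-3 is affected so carries E and passed e to III-3 (ee), so II-3 is Ee.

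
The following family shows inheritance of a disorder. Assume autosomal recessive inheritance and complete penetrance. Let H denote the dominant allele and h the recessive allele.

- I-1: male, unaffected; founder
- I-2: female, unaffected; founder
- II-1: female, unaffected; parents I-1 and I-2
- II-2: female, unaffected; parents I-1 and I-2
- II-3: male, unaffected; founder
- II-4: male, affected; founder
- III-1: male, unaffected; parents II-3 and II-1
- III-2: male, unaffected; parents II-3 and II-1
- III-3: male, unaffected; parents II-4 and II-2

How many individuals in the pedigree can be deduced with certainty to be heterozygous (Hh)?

1

Obligate heterozygotes: III-3 is unaffected so carries H and received h from II-4 (hh), so III-3 is Hh.
Every other individual is either homozygous by phenotype or has at least one consistent homozygous assignment, so the count is 1.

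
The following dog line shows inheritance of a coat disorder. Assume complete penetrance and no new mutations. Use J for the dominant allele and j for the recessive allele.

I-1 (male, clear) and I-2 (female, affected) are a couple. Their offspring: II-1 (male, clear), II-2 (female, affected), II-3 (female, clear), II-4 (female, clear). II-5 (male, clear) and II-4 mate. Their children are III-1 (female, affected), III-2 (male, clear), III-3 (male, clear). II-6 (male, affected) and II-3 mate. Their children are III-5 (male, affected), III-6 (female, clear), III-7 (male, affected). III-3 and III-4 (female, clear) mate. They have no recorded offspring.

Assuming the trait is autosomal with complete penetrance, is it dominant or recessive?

recessive

II-5 and II-4 are both clear yet have an affected child III-1. Under dominance, an affected child requires at least one affected parent, so the trait cannot be dominant.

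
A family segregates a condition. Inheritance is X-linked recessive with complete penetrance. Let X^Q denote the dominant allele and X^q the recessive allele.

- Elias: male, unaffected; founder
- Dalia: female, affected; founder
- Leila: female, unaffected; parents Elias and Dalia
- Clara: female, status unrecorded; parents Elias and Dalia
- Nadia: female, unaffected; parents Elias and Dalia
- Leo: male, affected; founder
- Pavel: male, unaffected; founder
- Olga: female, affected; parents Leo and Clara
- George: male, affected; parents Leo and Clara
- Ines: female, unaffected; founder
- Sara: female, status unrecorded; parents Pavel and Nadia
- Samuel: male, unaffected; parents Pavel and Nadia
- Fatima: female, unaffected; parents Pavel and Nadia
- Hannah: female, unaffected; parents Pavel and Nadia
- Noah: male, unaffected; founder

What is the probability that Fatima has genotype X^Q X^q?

Pavel is unaffected, so Pavel is X^Q Y.
Nadia is unaffected so carries Q and received q from Dalia (X^q X^q), so Nadia is X^Q X^q.
Their cross gives offspring ratios 1/2 X^Q X^Q : 1/2 X^Q X^q. Conditioning on Fatima being unaffected, P(X^Q X^q) = 1/2 / 1 = 1/2.

1/2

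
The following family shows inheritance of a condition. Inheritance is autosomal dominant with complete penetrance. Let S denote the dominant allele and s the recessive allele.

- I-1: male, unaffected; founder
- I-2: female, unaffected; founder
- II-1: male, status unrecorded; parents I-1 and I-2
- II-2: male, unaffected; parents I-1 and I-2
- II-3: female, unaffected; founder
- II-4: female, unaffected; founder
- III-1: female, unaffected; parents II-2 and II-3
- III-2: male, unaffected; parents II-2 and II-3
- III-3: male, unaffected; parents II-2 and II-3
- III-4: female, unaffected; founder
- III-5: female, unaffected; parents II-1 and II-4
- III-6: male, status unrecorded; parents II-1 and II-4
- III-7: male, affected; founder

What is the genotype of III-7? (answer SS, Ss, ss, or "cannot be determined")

cannot be determined

III-7's phenotype allows SS or Ss, and no parent or child forces a single allele at both positions; consistent genotype assignments exist with III-7 as SS or Ss.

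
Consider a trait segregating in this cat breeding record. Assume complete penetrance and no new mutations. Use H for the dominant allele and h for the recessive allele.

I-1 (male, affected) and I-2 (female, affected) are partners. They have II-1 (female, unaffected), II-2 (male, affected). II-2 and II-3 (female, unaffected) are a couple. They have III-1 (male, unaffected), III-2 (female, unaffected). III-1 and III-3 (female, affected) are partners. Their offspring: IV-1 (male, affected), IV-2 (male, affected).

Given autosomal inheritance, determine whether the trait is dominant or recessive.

I-1 and I-2 are both affected yet have an unaffected child II-1. Under a recessive model two affected parents are homozygous and every child would be affected, so the trait cannot be recessive.

dominant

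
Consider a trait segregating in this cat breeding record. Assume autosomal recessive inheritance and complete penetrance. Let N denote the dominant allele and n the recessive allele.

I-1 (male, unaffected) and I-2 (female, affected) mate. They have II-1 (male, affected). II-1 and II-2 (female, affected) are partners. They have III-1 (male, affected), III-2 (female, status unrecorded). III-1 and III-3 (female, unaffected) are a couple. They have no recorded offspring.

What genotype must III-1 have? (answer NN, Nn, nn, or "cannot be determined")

III-1 is affected, so III-1 is nn.

nn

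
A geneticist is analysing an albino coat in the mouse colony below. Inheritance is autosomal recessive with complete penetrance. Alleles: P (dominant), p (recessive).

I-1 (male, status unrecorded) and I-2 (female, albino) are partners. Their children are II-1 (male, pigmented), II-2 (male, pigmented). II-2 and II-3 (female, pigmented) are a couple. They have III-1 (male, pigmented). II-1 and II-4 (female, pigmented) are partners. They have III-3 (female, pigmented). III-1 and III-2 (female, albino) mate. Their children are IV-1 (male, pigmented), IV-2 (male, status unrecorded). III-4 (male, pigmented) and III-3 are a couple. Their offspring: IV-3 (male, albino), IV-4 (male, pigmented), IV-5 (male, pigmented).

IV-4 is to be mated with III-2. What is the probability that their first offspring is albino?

1/3

III-4 is pigmented so carries P and passed p to IV-3 (pp), so III-4 is Pp.
III-3 is pigmented so carries P and passed p to IV-3 (pp), so III-3 is Pp.
IV-4 is a pigmented offspring of III-4 (Pp) × III-3 (Pp), whose cross gives 1/4 PP : 1/2 Pp : 1/4 pp; conditioning on being pigmented, IV-4 is PP with probability 1/3, Pp with probability 2/3.
III-2 is albino, so III-2 is pp.
Summing over parental genotype combinations, P(offspring is albino) = 2/3·1/2 = 1/3.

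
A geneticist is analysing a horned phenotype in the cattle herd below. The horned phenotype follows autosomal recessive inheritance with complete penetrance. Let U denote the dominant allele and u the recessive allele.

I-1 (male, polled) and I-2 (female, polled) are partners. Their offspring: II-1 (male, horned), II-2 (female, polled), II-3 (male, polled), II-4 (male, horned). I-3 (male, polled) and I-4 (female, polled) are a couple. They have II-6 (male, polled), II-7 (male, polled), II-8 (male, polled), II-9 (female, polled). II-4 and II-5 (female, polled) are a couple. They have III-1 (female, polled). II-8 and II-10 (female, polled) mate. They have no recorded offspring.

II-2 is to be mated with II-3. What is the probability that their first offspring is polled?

8/9

I-1 is polled so carries U and passed u to II-1 (uu), so I-1 is Uu.
I-2 is polled so carries U and passed u to II-1 (uu), so I-2 is Uu.
II-2 is a polled offspring of I-1 (Uu) × I-2 (Uu), whose cross gives 1/4 UU : 1/2 Uu : 1/4 uu; conditioning on being polled, II-2 is UU with probability 1/3, Uu with probability 2/3.
II-3 is a polled offspring of I-1 (Uu) × I-2 (Uu), whose cross gives 1/4 UU : 1/2 Uu : 1/4 uu; conditioning on being polled, II-3 is UU with probability 1/3, Uu with probability 2/3.
Summing over parental genotype combinations, P(offspring is polled) = 1/9·1 + 2/9·1 + 2/9·1 + 4/9·3/4 = 8/9.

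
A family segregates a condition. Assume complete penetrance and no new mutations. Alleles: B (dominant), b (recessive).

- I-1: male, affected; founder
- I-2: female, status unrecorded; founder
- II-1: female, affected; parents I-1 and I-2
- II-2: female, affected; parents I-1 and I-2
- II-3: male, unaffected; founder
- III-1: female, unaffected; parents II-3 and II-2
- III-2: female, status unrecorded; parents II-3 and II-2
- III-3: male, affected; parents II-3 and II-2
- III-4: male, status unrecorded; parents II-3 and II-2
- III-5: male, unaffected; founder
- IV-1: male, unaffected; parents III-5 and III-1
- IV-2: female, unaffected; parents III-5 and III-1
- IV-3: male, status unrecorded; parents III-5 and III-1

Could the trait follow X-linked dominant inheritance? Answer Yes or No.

Yes

A consistent assignment under X-linked dominant exists: I-1 X^B Y, I-2 X^B X^b, II-1 X^B X^B, II-2 X^B X^b, II-3 X^b Y, III-1 X^b X^b, III-2 X^B X^b, III-3 X^B Y, III-4 X^B Y, III-5 X^b Y, IV-1 X^b Y, IV-2 X^b X^b, IV-3 X^b Y.
In this assignment every recorded phenotype matches its genotype and every non-founder's genotype is obtainable from its parents' genotypes, so the pedigree is consistent.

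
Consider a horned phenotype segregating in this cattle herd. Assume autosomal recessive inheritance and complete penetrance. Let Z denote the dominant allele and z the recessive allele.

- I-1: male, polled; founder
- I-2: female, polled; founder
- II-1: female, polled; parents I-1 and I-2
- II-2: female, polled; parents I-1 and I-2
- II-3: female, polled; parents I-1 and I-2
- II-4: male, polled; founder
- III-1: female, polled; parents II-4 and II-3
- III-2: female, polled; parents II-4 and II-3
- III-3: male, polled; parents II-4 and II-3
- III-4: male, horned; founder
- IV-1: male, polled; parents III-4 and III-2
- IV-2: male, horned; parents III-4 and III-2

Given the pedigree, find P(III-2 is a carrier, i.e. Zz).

1

III-2 is polled so carries Z and passed z to IV-2 (zz), so III-2 is Zz, giving P(Zz) = 1.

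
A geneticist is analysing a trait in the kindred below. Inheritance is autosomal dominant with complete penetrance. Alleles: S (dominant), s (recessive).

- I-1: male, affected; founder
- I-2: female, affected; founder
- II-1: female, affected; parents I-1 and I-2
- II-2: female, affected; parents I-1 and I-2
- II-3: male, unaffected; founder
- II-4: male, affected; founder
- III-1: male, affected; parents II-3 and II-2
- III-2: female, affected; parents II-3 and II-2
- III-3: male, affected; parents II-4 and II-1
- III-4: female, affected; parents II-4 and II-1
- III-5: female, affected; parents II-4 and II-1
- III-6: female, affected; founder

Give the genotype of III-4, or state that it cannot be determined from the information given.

III-4's phenotype allows SS or Ss, and no parent or child forces a single allele at both positions; consistent genotype assignments exist with III-4 as SS or Ss.

cannot be determined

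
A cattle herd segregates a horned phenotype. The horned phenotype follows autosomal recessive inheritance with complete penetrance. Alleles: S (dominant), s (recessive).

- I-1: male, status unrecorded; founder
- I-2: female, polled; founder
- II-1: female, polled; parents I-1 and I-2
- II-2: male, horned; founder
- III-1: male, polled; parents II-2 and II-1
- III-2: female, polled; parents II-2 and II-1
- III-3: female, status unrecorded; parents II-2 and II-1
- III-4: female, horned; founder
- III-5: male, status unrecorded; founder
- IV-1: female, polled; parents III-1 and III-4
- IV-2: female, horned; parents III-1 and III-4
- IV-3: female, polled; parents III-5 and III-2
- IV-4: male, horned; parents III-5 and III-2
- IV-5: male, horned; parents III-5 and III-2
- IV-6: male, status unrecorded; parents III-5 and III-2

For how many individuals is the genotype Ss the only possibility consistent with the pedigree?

3

Obligate heterozygotes: III-1 is polled so carries S and received s from II-2 (ss), so III-1 is Ss; III-2 is polled so carries S and received s from II-2 (ss), so III-2 is Ss; IV-1 is polled so carries S and received s from III-4 (ss), so IV-1 is Ss.
Every other individual is either homozygous by phenotype or has at least one consistent homozygous assignment, so the count is 3.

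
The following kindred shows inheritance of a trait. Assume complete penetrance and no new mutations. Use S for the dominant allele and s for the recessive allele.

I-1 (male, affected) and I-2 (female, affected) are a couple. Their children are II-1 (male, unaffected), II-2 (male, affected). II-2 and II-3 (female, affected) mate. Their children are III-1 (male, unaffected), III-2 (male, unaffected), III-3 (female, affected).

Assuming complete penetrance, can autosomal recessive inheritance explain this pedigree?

No

Under autosomal recessive, II-1 (unaffected, male) cannot arise from I-1 (affected) × I-2 (affected).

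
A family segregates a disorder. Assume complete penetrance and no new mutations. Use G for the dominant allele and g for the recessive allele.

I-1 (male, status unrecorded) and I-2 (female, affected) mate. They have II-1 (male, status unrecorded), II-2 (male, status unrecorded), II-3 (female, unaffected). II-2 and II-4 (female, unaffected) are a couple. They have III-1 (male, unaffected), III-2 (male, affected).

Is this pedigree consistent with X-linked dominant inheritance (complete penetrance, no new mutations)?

Under X-linked dominant, III-2 (affected, male) cannot arise from II-2 (unrecorded) × II-4 (unaffected).

No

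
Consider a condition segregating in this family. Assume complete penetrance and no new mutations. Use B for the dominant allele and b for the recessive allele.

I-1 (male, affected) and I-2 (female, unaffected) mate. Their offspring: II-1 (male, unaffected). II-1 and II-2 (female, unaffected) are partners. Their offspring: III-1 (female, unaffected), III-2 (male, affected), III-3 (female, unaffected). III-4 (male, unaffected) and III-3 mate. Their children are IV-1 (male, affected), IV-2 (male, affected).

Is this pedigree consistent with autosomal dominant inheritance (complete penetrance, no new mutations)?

Under autosomal dominant, III-2 (affected, male) cannot arise from II-1 (unaffected) × II-2 (unaffected).

No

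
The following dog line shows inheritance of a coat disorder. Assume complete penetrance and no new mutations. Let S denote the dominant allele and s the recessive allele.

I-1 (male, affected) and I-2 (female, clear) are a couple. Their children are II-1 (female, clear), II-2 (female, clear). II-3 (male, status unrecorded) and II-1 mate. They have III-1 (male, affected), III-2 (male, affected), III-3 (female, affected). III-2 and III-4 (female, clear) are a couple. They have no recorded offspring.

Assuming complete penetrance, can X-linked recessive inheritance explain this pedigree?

A consistent assignment under X-linked recessive exists: I-1 X^s Y, I-2 X^S X^S, II-1 X^S X^s, II-2 X^S X^s, II-3 X^s Y, III-1 X^s Y, III-2 X^s Y, III-3 X^s X^s, III-4 X^S X^S.
In this assignment every recorded phenotype matches its genotype and every non-founder's genotype is obtainable from its parents' genotypes, so the pedigree is consistent.

Yes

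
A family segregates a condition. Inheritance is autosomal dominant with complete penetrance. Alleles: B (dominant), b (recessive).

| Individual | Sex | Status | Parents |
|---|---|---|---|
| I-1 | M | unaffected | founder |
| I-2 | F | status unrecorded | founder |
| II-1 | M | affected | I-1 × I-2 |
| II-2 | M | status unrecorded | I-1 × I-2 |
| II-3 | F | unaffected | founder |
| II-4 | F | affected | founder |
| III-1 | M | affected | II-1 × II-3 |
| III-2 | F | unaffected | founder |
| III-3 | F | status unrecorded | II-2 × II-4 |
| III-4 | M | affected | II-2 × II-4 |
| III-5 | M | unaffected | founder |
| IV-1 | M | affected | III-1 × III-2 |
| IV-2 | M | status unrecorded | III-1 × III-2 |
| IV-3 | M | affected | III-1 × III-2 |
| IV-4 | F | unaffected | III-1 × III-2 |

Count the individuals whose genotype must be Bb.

Obligate heterozygotes: II-1 is affected so carries B and received b from I-1 (bb), so II-1 is Bb; III-1 is affected so carries B and received b from II-3 (bb), so III-1 is Bb; IV-1 is affected so carries B and received b from III-2 (bb), so IV-1 is Bb; IV-3 is affected so carries B and received b from III-2 (bb), so IV-3 is Bb.
Every other individual is either homozygous by phenotype or has at least one consistent homozygous assignment, so the count is 4.

4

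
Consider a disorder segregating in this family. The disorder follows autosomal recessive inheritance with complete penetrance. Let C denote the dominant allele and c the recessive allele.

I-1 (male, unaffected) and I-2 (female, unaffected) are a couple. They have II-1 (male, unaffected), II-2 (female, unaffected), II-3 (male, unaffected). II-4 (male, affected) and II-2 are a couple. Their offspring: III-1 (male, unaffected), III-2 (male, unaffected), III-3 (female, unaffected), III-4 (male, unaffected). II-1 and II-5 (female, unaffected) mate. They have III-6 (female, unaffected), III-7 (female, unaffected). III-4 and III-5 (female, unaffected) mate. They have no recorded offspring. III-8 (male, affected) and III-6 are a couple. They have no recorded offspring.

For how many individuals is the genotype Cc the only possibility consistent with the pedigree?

4

Obligate heterozygotes: III-1 is unaffected so carries C and received c from II-4 (cc), so III-1 is Cc; III-2 is unaffected so carries C and received c from II-4 (cc), so III-2 is Cc; III-3 is unaffected so carries C and received c from II-4 (cc), so III-3 is Cc; III-4 is unaffected so carries C and received c from II-4 (cc), so III-4 is Cc.
Every other individual is either homozygous by phenotype or has at least one consistent homozygous assignment, so the count is 4.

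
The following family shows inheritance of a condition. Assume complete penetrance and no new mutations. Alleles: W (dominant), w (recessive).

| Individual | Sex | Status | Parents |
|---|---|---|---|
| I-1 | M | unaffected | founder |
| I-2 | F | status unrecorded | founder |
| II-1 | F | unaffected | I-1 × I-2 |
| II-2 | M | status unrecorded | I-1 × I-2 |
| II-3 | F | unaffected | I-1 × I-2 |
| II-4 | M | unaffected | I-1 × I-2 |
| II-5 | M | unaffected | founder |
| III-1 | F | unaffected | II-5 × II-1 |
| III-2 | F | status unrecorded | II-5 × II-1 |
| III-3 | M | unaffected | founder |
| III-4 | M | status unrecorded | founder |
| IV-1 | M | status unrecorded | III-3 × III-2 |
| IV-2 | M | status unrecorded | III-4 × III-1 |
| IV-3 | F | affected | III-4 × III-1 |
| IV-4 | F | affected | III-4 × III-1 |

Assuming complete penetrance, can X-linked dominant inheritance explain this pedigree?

A consistent assignment under X-linked dominant exists: I-1 X^w Y, I-2 X^W X^w, II-1 X^w X^w, II-2 X^W Y, II-3 X^w X^w, II-4 X^w Y, II-5 X^w Y, III-1 X^w X^w, III-2 X^w X^w, III-3 X^w Y, III-4 X^W Y, IV-1 X^w Y, IV-2 X^w Y, IV-3 X^W X^w, IV-4 X^W X^w.
In this assignment every recorded phenotype matches its genotype and every non-founder's genotype is obtainable from its parents' genotypes, so the pedigree is consistent.

Yes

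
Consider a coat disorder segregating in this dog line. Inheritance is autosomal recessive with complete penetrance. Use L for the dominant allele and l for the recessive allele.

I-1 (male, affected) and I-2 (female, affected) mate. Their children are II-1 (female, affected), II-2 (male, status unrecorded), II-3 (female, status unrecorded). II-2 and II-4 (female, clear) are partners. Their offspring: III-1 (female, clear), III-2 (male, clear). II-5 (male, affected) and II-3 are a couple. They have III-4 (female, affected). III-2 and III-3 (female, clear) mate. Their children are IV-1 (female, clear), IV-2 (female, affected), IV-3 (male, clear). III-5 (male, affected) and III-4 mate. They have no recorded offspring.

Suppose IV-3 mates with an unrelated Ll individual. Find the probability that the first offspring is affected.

III-2 is clear so carries L and received l from II-2 (ll), so III-2 is Ll.
III-3 is clear so carries L and passed l to IV-2 (ll), so III-3 is Ll.
IV-3 is a clear offspring of III-2 (Ll) × III-3 (Ll), whose cross gives 1/4 LL : 1/2 Ll : 1/4 ll; conditioning on being clear, IV-3 is LL with probability 1/3, Ll with probability 2/3.
Summing over parental genotype combinations, P(offspring is affected) = 2/3·1/4 = 1/6.

1/6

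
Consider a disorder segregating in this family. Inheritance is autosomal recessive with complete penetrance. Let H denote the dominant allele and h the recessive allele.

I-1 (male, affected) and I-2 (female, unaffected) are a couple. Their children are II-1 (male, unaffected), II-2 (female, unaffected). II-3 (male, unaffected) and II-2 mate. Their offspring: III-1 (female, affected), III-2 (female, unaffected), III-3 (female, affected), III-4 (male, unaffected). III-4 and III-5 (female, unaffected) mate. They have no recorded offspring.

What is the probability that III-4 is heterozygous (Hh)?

2/3

II-3 is unaffected so carries H and passed h to III-1 (hh), so II-3 is Hh.
II-2 is unaffected so carries H and received h from I-1 (hh), so II-2 is Hh.
Their cross gives offspring ratios 1/4 HH : 1/2 Hh : 1/4 hh. Conditioning on III-4 being unaffected, P(Hh) = 1/2 / 3/4 = 2/3.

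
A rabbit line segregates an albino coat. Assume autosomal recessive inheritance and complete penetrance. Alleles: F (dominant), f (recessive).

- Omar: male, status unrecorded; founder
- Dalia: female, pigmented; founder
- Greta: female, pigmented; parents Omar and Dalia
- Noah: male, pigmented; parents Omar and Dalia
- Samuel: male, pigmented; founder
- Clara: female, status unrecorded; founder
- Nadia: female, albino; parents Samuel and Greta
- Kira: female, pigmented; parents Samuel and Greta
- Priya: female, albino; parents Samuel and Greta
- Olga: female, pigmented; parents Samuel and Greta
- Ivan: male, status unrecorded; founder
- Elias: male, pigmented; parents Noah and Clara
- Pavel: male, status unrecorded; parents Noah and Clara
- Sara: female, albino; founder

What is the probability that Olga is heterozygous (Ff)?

2/3

Samuel is pigmented so carries F and passed f to Nadia (ff), so Samuel is Ff.
Greta is pigmented so carries F and passed f to Nadia (ff), so Greta is Ff.
Their cross gives offspring ratios 1/4 FF : 1/2 Ff : 1/4 ff. Conditioning on Olga being pigmented, P(Ff) = 1/2 / 3/4 = 2/3.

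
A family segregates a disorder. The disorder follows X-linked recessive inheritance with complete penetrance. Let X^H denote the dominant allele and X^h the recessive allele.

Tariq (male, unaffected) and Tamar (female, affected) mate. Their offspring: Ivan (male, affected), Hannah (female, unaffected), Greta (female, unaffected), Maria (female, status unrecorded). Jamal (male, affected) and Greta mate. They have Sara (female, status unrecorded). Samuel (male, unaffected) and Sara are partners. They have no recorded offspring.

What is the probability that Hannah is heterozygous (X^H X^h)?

Hannah is unaffected so carries H and received h from Tamar (X^h X^h), so Hannah is X^H X^h, giving P(X^H X^h) = 1.

1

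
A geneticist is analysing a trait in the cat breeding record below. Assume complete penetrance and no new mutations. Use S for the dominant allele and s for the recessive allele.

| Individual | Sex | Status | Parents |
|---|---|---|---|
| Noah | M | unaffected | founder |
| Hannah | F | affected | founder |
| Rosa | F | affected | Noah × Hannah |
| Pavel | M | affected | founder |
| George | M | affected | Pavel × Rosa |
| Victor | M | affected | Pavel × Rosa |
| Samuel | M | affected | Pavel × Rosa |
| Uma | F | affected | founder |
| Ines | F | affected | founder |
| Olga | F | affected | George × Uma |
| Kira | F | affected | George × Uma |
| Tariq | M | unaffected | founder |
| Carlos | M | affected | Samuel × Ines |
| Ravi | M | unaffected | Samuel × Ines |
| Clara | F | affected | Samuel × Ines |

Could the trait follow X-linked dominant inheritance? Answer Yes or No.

Yes

A consistent assignment under X-linked dominant exists: Noah X^s Y, Hannah X^S X^S, Rosa X^S X^s, Pavel X^S Y, George X^S Y, Victor X^S Y, Samuel X^S Y, Uma X^S X^S, Ines X^S X^s, Olga X^S X^S, Kira X^S X^S, Tariq X^s Y, Carlos X^S Y, Ravi X^s Y, Clara X^S X^S.
In this assignment every recorded phenotype matches its genotype and every non-founder's genotype is obtainable from its parents' genotypes, so the pedigree is consistent.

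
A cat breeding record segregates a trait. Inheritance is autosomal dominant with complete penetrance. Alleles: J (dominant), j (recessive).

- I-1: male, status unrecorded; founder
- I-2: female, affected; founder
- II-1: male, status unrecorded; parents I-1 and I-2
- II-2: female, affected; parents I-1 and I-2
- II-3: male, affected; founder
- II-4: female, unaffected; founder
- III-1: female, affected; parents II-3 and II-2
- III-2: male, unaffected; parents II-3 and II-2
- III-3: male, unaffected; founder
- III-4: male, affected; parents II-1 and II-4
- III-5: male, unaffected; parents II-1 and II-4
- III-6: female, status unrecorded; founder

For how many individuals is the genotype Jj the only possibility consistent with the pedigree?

4

Obligate heterozygotes: II-1 passed J to III-4 (Jj, whose j came from II-4) and passed j to III-5 (jj), so II-1 is Jj; II-2 is affected so carries J and passed j to III-2 (jj), so II-2 is Jj; II-3 is affected so carries J and passed j to III-2 (jj), so II-3 is Jj; III-4 is affected so carries J and received j from II-4 (jj), so III-4 is Jj.
Every other individual is either homozygous by phenotype or has at least one consistent homozygous assignment, so the count is 4.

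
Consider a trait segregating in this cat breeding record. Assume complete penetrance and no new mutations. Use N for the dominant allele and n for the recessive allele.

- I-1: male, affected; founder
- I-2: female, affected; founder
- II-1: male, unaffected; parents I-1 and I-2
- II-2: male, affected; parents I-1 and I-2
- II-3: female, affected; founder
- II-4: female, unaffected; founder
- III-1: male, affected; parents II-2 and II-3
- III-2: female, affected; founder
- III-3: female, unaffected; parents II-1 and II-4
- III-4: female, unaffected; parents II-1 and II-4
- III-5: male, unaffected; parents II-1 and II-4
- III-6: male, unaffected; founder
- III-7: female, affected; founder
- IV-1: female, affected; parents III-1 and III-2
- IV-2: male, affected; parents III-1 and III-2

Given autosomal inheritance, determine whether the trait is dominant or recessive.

dominant

I-1 and I-2 are both affected yet have an unaffected child II-1. Under a recessive model two affected parents are homozygous and every child would be affected, so the trait cannot be recessive.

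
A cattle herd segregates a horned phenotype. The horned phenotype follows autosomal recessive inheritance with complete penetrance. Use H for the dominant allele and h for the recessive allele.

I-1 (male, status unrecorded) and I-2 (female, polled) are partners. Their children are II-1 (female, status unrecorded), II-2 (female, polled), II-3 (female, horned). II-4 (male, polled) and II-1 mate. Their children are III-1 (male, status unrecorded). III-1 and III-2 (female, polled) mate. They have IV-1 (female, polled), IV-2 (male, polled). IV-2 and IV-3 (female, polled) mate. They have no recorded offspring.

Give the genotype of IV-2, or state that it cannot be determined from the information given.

IV-2's phenotype allows HH or Hh, and no parent or child forces a single allele at both positions; consistent genotype assignments exist with IV-2 as HH or Hh.

cannot be determined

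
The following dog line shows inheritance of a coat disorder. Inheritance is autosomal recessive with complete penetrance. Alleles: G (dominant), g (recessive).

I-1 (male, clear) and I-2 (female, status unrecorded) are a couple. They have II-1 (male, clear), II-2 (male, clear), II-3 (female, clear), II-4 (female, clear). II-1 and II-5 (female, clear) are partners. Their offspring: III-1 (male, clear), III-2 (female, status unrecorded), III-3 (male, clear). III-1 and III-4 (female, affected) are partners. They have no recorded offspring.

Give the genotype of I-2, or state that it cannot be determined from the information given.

cannot be determined

I-2's phenotype is unrecorded, and no parent or child forces a single allele at both positions; consistent genotype assignments exist with I-2 as GG or Gg or gg.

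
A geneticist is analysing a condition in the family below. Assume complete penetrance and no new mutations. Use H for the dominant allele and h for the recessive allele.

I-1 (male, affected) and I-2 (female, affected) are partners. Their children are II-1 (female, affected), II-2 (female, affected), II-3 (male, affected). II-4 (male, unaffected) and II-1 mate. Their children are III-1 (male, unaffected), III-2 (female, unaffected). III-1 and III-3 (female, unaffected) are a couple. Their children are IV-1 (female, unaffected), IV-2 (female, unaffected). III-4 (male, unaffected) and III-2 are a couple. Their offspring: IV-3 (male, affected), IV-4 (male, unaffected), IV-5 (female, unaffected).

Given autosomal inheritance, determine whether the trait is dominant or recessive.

III-4 and III-2 are both unaffected yet have an affected child IV-3. Under dominance, an affected child requires at least one affected parent, so the trait cannot be dominant.

recessive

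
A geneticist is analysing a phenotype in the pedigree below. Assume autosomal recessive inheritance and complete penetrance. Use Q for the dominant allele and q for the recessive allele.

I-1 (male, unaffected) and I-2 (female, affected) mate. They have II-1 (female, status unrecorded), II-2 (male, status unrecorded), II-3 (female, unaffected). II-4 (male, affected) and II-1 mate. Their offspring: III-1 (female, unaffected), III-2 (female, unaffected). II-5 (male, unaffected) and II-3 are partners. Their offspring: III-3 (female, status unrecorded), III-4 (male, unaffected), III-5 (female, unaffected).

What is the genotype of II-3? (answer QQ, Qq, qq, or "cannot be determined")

From phenotype alone, II-3 is QQ or Qq.
II-3 is unaffected so carries Q and received q from I-2 (qq), so II-3 is Qq.

Qq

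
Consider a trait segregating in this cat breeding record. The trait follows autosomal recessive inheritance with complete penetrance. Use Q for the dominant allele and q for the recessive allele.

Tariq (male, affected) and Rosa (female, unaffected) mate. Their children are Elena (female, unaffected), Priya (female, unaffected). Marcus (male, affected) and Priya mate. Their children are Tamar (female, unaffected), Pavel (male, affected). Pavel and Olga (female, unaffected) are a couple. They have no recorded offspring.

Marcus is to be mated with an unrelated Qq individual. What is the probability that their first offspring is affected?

1/2

Marcus is affected, so Marcus is qq.
The cross gives 1/2 Qq : 1/2 qq, so P(offspring is affected) = 1/2.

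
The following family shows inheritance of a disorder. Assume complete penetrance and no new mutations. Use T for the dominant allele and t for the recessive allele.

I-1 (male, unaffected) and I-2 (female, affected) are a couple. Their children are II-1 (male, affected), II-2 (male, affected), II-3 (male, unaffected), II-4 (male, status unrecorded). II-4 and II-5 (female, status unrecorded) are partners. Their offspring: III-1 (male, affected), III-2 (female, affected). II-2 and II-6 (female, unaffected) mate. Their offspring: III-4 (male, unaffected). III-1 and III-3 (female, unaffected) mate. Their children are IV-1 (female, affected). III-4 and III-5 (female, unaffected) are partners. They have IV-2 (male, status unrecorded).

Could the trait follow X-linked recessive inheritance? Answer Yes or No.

Under X-linked recessive, II-3 (unaffected, male) cannot arise from I-1 (unaffected) × I-2 (affected).

No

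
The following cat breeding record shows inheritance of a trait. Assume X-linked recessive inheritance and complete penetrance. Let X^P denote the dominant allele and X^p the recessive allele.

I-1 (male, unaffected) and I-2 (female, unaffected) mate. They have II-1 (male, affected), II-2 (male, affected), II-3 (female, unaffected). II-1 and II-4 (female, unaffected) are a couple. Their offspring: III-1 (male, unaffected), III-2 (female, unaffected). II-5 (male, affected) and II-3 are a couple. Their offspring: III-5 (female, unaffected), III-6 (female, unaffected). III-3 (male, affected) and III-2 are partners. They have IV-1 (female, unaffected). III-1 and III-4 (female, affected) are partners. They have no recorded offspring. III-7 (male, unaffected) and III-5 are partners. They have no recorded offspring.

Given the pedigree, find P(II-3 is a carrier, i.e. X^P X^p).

1/5

I-1 is unaffected, so I-1 is X^P Y.
I-2 is unaffected so carries P and passed p to II-1 (X^p Y), so I-2 is X^P X^p.
Their cross gives offspring ratios 1/2 X^P X^P : 1/2 X^P X^p. Conditioning on II-3 being unaffected, P(X^P X^p) = 1/2 / 1 = 1/2 before taking II-3's own offspring into account.
II-5 is affected, so II-5 is X^p Y.
Now use II-3's offspring. Probability of each recorded status — unaffected daughter III-5: 1/2 if II-3 is X^P X^p, 1 if X^P X^P; unaffected daughter III-6: 1/2 if II-3 is X^P X^p, 1 if X^P X^P.
Bayes: P(X^P X^p) = 1/2·1/4 / (1/2·1/4 + 1/2·1) = 1/5.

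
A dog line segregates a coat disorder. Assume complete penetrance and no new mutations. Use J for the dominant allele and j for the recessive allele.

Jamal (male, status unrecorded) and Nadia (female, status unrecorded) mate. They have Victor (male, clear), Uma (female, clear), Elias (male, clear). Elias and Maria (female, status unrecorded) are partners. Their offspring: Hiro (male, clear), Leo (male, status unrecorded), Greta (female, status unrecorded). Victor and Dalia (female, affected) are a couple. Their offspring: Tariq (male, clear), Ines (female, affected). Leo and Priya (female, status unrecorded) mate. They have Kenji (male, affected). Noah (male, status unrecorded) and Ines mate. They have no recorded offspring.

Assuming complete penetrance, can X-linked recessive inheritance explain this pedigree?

No

Under X-linked recessive, Tariq (clear, male) cannot arise from Victor (clear) × Dalia (affected).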